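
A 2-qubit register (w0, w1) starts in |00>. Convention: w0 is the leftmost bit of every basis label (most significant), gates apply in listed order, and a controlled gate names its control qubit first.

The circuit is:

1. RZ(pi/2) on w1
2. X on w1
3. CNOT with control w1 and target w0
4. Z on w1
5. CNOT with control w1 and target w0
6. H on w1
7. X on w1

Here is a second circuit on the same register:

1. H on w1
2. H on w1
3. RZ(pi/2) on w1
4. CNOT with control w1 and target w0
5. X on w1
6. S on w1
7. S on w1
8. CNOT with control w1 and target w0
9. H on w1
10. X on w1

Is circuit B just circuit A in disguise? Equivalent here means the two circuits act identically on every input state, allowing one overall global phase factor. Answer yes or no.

No — the two circuits implement different unitaries, even allowing a global phase.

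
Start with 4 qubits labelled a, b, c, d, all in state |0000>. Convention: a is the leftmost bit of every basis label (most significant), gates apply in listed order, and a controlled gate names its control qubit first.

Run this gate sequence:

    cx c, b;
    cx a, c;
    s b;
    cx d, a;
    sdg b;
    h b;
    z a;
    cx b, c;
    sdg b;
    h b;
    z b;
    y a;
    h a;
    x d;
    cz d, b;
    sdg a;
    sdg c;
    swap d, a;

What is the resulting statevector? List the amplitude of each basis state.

After the circuit, the state carries amplitude 0 on |0000>, 0 on |0001>, 0 on |0010>, 0 on |0011>, 0 on |0100>, 0 on |0101>, 0 on |0110>, 0 on |0111>, sqrt(2)*I/4 on |1000>, -sqrt(2)/4 on |1001>, -sqrt(2)*I/4 on |1010>, sqrt(2)/4 on |1011>, sqrt(2)*I/4 on |1100>, -sqrt(2)/4 on |1101>, sqrt(2)*I/4 on |1110>, -sqrt(2)/4 on |1111>.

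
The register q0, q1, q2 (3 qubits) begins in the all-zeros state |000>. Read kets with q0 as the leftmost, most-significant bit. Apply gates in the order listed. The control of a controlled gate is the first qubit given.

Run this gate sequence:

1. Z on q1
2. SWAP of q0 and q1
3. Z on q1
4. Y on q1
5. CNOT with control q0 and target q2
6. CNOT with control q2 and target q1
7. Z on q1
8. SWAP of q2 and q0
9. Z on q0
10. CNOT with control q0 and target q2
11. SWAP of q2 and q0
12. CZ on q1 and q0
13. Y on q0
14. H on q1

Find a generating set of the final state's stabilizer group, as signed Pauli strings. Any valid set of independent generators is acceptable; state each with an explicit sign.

One valid set of independent stabilizer generators is -IXI, -ZII, +IIZ (any independent generating set of the same group is equally correct).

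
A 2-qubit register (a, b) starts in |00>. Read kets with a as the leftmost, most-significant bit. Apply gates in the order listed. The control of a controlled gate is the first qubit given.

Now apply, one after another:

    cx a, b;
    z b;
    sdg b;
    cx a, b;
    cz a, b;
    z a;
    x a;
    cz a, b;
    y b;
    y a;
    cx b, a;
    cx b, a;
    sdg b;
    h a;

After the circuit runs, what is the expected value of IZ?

In the final state, IZ has expectation -1.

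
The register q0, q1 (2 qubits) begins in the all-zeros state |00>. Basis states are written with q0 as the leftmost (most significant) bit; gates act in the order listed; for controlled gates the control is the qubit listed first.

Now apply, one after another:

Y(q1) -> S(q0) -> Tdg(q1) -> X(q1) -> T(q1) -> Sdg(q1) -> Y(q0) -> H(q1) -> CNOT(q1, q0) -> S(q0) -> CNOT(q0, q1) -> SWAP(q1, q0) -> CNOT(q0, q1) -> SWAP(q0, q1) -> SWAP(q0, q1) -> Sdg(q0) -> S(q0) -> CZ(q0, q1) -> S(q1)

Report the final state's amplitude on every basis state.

After the circuit, the state carries amplitude 0 on |00>, 0 on |01>, -sqrt(2)*exp(I*pi/4)/2 on |10>, sqrt(2)*exp(I*pi/4)/2 on |11>.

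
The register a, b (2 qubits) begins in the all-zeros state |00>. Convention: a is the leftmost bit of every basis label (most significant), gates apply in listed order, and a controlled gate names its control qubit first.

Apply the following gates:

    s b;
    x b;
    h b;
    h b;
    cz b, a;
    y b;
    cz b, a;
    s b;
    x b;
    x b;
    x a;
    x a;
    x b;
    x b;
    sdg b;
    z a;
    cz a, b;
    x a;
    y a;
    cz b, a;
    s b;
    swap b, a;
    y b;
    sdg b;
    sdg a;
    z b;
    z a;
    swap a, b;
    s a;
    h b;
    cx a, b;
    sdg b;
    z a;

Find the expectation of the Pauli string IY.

The expectation value of IY is -1.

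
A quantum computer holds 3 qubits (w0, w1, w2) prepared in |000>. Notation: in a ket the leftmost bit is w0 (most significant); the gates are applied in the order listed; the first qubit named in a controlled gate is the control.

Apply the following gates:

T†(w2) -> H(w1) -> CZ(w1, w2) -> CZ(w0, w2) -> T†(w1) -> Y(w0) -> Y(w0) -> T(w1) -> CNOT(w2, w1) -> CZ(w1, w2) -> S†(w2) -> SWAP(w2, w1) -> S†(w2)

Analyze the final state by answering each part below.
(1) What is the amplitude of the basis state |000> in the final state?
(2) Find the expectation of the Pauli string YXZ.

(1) The amplitude on |000> is sqrt(2)/2. Key observation: steps 5-8 multiply out to the identity, so the circuit reduces to the remaining gates.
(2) The expectation value of YXZ is 0.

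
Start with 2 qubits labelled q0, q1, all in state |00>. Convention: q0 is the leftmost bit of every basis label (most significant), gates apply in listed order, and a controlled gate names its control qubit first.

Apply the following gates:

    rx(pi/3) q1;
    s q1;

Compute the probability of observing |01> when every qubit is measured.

A full measurement returns |01> with probability 1/4.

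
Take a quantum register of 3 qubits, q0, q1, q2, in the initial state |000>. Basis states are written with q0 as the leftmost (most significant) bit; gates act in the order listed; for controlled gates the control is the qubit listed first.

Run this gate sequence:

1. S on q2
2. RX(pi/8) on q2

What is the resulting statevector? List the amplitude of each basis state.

After the circuit, the state carries amplitude cos(pi/16) on |000>, -I*sin(pi/16) on |001>, and 0 on every other basis state.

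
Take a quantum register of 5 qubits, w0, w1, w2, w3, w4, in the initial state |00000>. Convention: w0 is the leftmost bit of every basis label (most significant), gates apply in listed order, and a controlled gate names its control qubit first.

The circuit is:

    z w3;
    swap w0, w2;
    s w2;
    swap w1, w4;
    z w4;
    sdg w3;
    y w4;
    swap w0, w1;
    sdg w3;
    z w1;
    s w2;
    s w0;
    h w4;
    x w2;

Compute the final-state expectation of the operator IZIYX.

The expectation value of IZIYX is 0.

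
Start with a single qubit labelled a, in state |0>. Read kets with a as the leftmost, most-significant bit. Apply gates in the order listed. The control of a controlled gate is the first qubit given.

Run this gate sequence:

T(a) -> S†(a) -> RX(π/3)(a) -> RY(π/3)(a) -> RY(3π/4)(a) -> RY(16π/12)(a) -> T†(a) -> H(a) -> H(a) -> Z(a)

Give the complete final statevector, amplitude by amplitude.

The final amplitudes are -sqrt(3*sqrt(2) + 6)/8 - 3*sqrt(2 - sqrt(2))/8 - I*sqrt(3*sqrt(2) + 6)/8 + I*sqrt(2 - sqrt(2))/8 on |0>, -3*sqrt(sqrt(2) + 2)*exp(3*I*pi/4)/8 - sqrt(sqrt(2) + 2)*exp(I*pi/4)/8 - sqrt(6 - 3*sqrt(2))*exp(I*pi/4)/8 + sqrt(6 - 3*sqrt(2))*exp(3*I*pi/4)/8 on |1>.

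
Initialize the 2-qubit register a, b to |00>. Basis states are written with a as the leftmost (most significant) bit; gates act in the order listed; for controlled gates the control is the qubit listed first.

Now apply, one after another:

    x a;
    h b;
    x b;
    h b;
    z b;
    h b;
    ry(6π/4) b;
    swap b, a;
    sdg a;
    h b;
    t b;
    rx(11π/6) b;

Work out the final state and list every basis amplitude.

The final amplitudes are 1/4 + sqrt(3)/4 - sqrt(3)*exp(3*I*pi/4)/4 + exp(3*I*pi/4)/4 on |00>, -sqrt(3)*exp(I*pi/4)/4 - I/4 - exp(I*pi/4)/4 + sqrt(3)*I/4 on |01>, 0 on |10>, 0 on |11>.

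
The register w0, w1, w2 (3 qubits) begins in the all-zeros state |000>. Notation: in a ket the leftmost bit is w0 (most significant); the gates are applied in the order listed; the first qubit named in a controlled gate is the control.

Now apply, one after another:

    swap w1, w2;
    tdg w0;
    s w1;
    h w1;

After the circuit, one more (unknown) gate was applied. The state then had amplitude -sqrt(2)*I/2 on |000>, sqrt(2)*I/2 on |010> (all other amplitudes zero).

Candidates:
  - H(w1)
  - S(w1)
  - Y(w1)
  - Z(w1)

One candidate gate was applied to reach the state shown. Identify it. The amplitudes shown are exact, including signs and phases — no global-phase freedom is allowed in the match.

It was Y(w1) that produced the state shown.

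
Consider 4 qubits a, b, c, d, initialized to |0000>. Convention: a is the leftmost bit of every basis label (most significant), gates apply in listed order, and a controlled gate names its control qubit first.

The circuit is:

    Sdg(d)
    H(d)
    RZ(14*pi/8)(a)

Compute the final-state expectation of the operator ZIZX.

The observable ZIZX averages to 1.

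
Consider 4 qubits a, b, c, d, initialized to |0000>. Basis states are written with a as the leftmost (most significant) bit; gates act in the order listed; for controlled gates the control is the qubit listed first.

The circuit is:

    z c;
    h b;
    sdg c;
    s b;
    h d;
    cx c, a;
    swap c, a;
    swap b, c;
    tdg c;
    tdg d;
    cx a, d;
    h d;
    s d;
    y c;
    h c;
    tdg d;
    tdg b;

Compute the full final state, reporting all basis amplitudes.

The resulting statevector has amplitude sqrt(2)/4 on |0000>, 1/4 - I/4 + exp(3*I*pi/4)/2 on |0001>, (-1 + I + 2*exp(3*I*pi/4))*exp(3*I*pi/4)/4 on |0010>, 1/4 + I/4 on |0011>, and 0 on every other basis state.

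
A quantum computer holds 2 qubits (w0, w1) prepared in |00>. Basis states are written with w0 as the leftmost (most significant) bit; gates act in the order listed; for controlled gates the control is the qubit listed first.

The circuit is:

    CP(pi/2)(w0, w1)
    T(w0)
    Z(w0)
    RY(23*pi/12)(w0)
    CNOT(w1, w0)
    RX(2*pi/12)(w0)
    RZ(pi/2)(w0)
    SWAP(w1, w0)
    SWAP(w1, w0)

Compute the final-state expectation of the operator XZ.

In the final state, XZ has expectation sqrt(2)/8 + sqrt(6)/8. Key observation: the block from step 8 through step 9 cancels to the identity and can be dropped.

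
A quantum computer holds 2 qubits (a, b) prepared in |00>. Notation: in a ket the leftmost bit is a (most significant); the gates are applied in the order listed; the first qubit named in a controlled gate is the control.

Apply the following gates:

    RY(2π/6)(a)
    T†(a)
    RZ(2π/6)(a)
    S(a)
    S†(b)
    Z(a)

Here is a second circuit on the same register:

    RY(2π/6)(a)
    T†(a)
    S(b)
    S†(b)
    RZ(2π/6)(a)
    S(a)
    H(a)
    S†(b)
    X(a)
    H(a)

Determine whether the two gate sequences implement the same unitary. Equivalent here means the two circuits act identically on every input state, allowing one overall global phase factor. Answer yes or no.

Yes — the two circuits implement the same unitary up to a global phase.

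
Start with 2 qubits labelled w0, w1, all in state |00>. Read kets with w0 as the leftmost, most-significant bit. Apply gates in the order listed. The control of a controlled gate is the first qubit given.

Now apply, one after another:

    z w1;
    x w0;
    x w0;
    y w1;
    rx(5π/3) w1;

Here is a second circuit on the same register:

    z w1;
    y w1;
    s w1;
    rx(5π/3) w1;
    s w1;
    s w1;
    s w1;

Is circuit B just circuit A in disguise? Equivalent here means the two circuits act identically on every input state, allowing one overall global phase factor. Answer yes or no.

No: there is an input state on which the two circuits produce genuinely different outputs (not merely differing by a phase).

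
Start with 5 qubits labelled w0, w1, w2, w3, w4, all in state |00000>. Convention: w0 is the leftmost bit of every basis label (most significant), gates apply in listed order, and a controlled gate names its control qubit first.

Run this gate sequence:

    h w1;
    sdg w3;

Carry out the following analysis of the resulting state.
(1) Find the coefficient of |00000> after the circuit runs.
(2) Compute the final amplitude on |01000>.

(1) The final state's coefficient on |00000> equals sqrt(2)/2.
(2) The amplitude on |01000> is sqrt(2)/2.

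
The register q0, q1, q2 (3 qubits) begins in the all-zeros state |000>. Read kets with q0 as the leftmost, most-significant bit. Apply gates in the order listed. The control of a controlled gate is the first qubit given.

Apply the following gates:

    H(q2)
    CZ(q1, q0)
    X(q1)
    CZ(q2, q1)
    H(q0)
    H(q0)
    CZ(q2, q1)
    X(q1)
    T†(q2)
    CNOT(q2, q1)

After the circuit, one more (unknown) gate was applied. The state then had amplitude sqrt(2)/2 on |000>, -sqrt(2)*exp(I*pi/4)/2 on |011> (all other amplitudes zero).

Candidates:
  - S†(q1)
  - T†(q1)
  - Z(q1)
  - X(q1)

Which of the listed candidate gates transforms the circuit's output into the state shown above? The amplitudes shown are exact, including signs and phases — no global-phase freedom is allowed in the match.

The unique candidate consistent with the amplitudes is S†(q1). Key observation: steps 3-8 multiply out to the identity, so the circuit reduces to the remaining gates.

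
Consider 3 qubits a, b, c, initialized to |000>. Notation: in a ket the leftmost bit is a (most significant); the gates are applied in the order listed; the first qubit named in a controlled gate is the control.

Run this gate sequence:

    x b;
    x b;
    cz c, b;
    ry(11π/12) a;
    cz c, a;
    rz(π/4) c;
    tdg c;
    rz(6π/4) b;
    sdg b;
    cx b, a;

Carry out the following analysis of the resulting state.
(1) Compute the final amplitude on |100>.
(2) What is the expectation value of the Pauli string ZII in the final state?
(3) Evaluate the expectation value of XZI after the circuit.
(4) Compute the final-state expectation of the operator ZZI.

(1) The amplitude on |100> is (-sqrt(3*sqrt(2) + 6)/4 - sqrt(2 - sqrt(2))/4)*exp(I*pi/8). Key observation: the block from step 1 through step 2 cancels to the identity and can be dropped.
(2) The observable ZII averages to -sqrt(6)/4 - sqrt(2)/4.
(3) The observable XZI averages to -sqrt(2)/4 + sqrt(6)/4.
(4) The observable ZZI averages to -sqrt(6)/4 - sqrt(2)/4.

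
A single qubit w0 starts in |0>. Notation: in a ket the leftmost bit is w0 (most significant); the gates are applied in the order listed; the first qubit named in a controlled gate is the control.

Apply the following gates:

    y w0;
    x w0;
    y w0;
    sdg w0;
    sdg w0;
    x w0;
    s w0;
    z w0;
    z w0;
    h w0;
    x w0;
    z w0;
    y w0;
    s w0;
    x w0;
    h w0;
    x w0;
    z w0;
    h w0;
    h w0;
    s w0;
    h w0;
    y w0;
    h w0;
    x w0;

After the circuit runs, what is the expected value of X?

The observable X averages to 1.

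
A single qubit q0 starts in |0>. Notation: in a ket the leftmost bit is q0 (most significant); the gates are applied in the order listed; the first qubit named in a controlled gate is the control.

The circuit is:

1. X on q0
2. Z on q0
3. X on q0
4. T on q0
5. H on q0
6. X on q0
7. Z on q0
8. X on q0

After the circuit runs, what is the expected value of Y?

In the final state, Y has expectation 0.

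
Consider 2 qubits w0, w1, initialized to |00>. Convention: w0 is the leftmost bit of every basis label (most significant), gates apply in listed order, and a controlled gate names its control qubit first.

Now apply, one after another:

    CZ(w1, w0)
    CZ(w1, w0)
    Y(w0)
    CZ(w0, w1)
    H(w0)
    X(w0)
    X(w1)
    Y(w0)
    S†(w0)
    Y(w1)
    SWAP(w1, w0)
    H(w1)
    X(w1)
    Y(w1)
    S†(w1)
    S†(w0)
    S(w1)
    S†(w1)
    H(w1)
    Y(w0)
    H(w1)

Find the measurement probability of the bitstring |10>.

Outcome |10> occurs with probability 1/2.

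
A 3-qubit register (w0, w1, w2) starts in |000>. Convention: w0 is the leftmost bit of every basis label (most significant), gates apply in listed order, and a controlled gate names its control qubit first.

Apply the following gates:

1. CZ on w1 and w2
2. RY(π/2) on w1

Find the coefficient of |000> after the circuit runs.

The final state's coefficient on |000> equals sqrt(2)/2.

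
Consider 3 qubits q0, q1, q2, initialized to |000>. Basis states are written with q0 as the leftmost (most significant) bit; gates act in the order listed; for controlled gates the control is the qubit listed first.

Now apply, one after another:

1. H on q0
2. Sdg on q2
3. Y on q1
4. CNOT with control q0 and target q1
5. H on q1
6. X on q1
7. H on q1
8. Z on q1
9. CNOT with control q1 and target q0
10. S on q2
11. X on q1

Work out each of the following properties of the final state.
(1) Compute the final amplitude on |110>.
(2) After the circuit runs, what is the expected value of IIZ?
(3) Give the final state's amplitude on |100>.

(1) |110> carries amplitude sqrt(2)*I/2 in the final state. Key observation: the block from step 5 through step 8 cancels to the identity and can be dropped.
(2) The observable IIZ averages to 1.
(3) The final state's coefficient on |100> equals sqrt(2)*I/2.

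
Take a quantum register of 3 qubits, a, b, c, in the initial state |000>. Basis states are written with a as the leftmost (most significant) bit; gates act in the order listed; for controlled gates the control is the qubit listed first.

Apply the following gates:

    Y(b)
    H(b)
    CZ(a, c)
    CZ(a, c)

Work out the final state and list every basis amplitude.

The final amplitudes are sqrt(2)*I/2 on |000>, -sqrt(2)*I/2 on |010>, and 0 on every other basis state. Key observation: gates 3-4 undo each other exactly, leaving only the rest of the circuit to track.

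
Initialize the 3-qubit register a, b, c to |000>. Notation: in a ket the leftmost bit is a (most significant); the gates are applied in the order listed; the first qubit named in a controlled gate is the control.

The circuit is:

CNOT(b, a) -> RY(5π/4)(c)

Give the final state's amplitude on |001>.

The amplitude on |001> is sqrt(sqrt(2) + 2)/2.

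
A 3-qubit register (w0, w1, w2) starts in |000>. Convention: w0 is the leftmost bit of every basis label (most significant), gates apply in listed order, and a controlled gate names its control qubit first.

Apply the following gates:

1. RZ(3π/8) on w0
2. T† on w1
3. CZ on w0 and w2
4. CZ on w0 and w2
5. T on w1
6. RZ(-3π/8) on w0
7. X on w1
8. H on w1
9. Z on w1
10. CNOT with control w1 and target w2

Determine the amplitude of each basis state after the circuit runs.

The resulting statevector has amplitude sqrt(2)/2 on |000>, sqrt(2)/2 on |011>, and 0 on every other basis state. Key observation: steps 1-6 multiply out to the identity, so the circuit reduces to the remaining gates.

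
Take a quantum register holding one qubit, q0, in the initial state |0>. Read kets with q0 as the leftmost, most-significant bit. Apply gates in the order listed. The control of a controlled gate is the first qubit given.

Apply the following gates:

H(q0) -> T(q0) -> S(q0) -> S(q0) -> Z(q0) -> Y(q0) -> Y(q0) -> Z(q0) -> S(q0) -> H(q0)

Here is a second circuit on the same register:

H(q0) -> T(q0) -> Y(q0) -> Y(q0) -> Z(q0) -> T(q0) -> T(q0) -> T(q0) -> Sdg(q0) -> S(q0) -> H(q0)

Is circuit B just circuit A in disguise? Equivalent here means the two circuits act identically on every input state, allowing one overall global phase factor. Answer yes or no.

No, they are not equivalent — no single phase factor reconciles the two unitaries.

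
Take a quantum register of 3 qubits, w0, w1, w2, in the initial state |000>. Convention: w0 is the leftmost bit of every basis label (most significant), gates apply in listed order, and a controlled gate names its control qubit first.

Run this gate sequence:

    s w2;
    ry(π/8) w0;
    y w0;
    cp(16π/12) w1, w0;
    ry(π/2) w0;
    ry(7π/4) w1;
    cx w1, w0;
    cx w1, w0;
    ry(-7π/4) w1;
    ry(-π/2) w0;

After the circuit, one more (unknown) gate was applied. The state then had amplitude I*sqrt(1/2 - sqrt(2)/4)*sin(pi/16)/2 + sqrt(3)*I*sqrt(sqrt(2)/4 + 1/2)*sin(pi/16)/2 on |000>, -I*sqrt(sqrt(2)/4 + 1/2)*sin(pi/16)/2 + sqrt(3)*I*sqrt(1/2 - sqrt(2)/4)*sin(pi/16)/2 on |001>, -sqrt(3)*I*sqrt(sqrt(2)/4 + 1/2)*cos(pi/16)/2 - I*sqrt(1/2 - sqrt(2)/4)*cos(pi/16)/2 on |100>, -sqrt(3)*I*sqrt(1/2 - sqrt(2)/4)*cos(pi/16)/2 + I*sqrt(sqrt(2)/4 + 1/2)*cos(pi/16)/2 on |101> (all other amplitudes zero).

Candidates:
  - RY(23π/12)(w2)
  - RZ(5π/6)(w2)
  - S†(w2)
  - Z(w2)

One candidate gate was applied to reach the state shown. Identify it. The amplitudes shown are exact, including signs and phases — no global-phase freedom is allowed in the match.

It was RY(23π/12)(w2) that produced the state shown. Key observation: steps 5-10 multiply out to the identity, so the circuit reduces to the remaining gates.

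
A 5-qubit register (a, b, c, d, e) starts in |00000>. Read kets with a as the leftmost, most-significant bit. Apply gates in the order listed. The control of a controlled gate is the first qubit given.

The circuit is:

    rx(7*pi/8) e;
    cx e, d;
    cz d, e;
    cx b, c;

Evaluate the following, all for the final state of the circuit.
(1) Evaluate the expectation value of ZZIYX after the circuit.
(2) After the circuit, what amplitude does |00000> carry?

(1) In the final state, ZZIYX has expectation sqrt(2 - sqrt(2))/2.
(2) |00000> carries amplitude cos(7*pi/16) in the final state.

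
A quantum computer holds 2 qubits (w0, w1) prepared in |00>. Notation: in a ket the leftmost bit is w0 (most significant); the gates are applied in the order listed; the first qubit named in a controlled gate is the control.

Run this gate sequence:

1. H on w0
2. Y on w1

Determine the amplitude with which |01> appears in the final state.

The final state's coefficient on |01> equals sqrt(2)*I/2.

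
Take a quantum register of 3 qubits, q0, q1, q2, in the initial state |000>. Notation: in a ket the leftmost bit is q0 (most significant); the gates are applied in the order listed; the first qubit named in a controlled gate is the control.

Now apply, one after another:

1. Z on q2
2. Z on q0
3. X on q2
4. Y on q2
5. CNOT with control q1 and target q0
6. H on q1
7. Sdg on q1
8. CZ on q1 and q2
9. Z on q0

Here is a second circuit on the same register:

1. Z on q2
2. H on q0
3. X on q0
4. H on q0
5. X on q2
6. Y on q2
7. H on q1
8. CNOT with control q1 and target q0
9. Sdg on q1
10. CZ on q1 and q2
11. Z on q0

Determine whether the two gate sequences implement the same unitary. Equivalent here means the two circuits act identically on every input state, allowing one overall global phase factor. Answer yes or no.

No — the two circuits implement different unitaries, even allowing a global phase.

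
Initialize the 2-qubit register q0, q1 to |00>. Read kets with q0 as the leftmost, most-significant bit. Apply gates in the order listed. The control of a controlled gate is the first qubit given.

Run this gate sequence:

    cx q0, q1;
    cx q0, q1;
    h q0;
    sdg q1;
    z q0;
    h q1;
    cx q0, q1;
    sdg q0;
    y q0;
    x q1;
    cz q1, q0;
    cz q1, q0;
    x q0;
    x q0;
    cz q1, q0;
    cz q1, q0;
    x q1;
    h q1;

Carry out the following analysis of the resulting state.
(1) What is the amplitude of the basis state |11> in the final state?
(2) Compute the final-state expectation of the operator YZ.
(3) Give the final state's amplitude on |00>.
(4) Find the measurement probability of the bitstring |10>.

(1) |11> carries amplitude 0 in the final state. Key observation: gates 10-17 undo each other exactly, leaving only the rest of the circuit to track.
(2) The observable YZ averages to 1.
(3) |00> carries amplitude sqrt(2)/2 in the final state.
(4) A full measurement returns |10> with probability 1/2.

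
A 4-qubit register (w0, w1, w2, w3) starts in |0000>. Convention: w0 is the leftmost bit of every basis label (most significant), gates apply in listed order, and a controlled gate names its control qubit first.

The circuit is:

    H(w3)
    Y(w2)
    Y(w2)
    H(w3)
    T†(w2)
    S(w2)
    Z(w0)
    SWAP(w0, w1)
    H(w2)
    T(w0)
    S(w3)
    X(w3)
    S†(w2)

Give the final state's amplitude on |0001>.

|0001> carries amplitude sqrt(2)/2 in the final state. Key observation: the block from step 1 through step 4 cancels to the identity and can be dropped.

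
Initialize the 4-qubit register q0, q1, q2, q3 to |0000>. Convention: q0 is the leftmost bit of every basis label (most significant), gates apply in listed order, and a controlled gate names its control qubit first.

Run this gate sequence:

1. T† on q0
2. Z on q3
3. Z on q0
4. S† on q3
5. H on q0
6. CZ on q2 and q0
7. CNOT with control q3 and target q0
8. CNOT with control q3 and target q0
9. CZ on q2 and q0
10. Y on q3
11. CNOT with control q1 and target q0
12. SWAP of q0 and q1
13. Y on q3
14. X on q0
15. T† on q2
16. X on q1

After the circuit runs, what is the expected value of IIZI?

The observable IIZI averages to 1. Key observation: steps 6-9 multiply out to the identity, so the circuit reduces to the remaining gates.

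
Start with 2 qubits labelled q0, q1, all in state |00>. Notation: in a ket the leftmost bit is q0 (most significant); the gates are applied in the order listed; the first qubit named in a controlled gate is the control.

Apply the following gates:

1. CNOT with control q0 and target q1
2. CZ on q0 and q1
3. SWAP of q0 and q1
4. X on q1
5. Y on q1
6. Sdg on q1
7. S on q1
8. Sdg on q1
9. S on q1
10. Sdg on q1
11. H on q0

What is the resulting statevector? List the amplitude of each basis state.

The resulting statevector has amplitude -sqrt(2)*I/2 on |00>, 0 on |01>, -sqrt(2)*I/2 on |10>, 0 on |11>. Key observation: the block from step 6 through step 9 cancels to the identity and can be dropped.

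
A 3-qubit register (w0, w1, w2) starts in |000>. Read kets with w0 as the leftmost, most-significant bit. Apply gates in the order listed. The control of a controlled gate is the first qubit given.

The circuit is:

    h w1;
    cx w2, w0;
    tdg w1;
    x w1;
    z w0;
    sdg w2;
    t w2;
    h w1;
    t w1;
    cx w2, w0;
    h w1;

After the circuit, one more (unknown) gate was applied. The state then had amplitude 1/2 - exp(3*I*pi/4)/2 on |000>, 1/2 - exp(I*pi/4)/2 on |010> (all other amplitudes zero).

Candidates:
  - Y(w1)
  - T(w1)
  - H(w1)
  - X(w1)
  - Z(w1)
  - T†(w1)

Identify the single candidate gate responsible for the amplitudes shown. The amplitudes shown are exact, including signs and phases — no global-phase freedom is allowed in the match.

The unique candidate consistent with the amplitudes is H(w1).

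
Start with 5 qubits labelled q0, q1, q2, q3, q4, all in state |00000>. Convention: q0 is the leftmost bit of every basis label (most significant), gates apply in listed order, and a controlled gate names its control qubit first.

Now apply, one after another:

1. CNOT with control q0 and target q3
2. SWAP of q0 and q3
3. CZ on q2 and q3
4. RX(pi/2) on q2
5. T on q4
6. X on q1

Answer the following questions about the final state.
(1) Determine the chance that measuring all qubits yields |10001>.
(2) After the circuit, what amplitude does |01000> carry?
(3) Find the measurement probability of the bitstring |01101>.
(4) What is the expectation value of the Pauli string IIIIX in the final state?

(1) Outcome |10001> occurs with probability 0.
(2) The final state's coefficient on |01000> equals sqrt(2)/2.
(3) Outcome |01101> occurs with probability 0.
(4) The expectation value of IIIIX is 0.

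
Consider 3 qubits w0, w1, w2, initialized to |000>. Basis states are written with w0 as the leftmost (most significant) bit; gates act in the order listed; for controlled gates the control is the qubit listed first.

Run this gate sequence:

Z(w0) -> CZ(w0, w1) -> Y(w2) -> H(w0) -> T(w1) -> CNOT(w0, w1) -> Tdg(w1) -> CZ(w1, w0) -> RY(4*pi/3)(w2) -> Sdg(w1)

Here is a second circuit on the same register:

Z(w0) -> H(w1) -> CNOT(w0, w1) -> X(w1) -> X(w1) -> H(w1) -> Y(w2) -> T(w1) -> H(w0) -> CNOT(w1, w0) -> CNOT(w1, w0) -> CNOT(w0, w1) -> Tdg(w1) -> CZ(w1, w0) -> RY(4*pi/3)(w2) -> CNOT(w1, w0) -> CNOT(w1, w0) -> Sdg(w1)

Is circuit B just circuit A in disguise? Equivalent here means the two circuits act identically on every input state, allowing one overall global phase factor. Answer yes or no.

Yes: on every input state the two circuits agree up to one overall phase factor.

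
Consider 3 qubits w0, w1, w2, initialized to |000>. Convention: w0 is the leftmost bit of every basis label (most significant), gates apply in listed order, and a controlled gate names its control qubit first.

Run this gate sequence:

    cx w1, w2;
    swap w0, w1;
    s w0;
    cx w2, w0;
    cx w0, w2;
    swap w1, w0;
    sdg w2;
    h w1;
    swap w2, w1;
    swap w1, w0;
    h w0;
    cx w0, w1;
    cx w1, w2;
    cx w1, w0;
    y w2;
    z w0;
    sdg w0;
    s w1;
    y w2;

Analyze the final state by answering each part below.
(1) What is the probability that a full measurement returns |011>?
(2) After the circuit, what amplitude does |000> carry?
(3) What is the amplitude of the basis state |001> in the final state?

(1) The probability of measuring |011> is 1/4.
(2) |000> carries amplitude 1/2 in the final state.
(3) The final state's coefficient on |001> equals 1/2.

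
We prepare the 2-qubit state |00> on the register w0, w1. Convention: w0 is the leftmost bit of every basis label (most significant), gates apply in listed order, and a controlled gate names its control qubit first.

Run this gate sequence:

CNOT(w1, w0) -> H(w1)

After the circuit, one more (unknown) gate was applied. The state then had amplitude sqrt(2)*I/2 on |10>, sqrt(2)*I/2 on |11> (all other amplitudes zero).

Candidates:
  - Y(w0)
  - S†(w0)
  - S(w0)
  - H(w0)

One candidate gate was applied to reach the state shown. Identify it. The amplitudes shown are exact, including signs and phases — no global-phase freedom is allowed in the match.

The unique candidate consistent with the amplitudes is Y(w0).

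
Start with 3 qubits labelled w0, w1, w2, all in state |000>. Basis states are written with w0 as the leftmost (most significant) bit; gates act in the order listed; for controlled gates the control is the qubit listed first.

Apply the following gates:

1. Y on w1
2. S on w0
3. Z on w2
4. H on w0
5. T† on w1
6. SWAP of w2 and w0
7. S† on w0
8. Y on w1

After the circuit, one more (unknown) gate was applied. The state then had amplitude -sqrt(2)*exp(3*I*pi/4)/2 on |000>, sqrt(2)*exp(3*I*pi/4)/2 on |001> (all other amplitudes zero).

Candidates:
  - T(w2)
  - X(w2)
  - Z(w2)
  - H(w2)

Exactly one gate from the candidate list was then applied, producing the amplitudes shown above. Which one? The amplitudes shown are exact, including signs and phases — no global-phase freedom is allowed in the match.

The applied gate was Z(w2).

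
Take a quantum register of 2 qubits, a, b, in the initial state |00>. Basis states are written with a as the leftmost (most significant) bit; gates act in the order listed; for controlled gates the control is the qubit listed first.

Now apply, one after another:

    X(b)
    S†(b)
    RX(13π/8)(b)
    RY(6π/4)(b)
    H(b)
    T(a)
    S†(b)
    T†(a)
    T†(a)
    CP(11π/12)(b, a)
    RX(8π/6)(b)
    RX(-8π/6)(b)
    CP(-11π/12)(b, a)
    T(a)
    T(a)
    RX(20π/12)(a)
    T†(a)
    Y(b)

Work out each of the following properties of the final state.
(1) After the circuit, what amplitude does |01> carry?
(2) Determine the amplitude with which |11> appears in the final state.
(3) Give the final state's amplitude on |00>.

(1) |01> carries amplitude -sqrt(3)*cos(3*pi/16)/2 in the final state. Key observation: steps 8-15 multiply out to the identity, so the circuit reduces to the remaining gates.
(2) |11> carries amplitude -exp(I*pi/4)*cos(3*pi/16)/2 in the final state.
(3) The final state's coefficient on |00> equals sqrt(3)*sin(3*pi/16)/2.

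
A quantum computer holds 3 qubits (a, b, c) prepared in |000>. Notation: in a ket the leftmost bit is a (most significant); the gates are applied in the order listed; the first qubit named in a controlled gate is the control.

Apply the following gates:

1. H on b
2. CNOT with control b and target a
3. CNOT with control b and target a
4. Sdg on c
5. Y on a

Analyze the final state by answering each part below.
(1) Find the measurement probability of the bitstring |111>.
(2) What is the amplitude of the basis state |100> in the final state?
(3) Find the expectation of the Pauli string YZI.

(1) The probability of measuring |111> is 0. Key observation: gates 2-3 undo each other exactly, leaving only the rest of the circuit to track.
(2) The final state's coefficient on |100> equals sqrt(2)*I/2.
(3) The expectation value of YZI is 0.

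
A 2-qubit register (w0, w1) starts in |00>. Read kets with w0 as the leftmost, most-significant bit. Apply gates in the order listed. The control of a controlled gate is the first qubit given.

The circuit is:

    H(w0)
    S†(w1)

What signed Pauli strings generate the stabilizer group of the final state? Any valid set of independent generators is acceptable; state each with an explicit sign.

The stabilizer group can be generated by +XI, +IZ, among other valid generating sets.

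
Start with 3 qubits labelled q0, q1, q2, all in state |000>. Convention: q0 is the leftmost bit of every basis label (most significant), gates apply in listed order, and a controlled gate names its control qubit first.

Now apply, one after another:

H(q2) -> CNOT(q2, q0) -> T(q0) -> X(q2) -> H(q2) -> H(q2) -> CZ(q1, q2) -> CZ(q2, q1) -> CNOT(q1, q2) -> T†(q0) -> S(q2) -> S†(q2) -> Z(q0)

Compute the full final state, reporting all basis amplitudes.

The final amplitudes are sqrt(2)/2 on |001>, -sqrt(2)/2 on |100>, and 0 on every other basis state. Key observation: gates 11-12 undo each other exactly, leaving only the rest of the circuit to track.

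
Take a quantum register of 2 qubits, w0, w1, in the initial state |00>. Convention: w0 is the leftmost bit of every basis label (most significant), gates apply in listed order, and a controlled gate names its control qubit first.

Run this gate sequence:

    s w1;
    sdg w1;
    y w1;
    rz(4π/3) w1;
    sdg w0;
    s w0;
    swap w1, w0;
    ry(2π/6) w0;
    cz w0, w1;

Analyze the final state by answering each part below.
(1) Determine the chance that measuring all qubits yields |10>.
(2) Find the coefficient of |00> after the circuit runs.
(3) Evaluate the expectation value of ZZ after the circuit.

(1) A full measurement returns |10> with probability 3/4. Key observation: gates 1-2 undo each other exactly, leaving only the rest of the circuit to track.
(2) The amplitude on |00> is exp(I*pi/6)/2.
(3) The observable ZZ averages to -1/2.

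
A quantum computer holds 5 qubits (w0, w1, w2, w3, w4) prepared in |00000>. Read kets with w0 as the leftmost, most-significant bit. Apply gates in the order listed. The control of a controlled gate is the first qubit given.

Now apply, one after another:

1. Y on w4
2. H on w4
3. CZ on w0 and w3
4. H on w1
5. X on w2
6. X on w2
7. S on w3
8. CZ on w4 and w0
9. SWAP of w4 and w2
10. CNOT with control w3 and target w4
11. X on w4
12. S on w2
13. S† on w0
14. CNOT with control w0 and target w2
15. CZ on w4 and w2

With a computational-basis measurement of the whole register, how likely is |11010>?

The probability of measuring |11010> is 0.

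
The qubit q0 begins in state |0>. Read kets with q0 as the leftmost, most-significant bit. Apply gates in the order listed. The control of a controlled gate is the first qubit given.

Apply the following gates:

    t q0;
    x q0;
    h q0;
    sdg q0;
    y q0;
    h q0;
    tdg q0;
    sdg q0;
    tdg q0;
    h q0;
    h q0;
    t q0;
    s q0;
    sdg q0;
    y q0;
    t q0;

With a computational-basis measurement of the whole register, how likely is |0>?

The probability of measuring |0> is 1/2. Key observation: the block from step 8 through step 13 cancels to the identity and can be dropped.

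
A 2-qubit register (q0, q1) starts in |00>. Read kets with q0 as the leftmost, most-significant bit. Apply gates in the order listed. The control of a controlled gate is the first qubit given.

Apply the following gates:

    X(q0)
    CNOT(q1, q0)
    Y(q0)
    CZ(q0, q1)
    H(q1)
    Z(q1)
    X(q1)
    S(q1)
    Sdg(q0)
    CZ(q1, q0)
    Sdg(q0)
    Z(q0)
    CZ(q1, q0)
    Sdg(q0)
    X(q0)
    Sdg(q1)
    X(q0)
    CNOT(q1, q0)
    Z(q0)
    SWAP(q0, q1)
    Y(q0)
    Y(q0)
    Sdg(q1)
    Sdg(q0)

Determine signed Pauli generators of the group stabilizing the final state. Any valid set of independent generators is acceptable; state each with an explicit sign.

The stabilizer group can be generated by -XX, +ZZ, among other valid generating sets.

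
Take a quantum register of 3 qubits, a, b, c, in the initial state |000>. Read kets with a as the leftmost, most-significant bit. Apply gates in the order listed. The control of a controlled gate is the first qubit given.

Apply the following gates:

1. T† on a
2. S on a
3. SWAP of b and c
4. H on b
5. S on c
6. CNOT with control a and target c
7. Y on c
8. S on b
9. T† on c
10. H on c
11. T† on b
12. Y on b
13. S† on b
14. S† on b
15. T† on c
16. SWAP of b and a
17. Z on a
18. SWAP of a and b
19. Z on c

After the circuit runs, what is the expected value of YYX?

In the final state, YYX has expectation 0.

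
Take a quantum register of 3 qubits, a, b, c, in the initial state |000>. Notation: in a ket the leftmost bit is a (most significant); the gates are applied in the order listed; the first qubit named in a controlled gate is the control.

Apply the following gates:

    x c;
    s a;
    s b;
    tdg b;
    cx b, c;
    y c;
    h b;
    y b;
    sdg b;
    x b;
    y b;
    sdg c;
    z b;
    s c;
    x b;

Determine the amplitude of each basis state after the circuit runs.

The final amplitudes are -sqrt(2)/2 on |000>, sqrt(2)*I/2 on |010>, and 0 on every other basis state.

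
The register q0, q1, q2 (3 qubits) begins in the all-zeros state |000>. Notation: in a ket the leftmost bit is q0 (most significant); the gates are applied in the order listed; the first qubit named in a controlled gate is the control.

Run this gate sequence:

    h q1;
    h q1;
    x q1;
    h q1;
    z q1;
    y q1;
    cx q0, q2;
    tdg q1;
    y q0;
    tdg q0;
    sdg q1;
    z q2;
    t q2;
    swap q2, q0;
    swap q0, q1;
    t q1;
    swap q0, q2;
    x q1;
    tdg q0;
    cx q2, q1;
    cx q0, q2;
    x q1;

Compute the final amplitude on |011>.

|011> carries amplitude 0 in the final state. Key observation: steps 2-5 multiply out to the identity, so the circuit reduces to the remaining gates.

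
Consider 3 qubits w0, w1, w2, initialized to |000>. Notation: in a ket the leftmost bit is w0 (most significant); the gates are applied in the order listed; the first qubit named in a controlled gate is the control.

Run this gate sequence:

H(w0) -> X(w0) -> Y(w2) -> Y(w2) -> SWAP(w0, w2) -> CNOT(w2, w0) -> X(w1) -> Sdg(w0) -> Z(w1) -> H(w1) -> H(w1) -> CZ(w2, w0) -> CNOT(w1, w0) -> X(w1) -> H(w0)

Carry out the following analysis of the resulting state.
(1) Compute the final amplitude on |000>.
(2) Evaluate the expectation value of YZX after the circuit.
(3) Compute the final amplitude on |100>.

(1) The amplitude on |000> is -1/2.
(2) In the final state, YZX has expectation 1.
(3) The amplitude on |100> is 1/2.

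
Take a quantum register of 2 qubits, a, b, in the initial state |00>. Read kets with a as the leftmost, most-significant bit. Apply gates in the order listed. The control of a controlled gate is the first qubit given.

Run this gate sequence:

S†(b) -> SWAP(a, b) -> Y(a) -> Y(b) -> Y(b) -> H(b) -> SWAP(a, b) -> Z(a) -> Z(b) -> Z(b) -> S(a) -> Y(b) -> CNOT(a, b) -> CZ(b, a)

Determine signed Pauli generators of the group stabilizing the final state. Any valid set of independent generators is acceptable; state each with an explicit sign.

The final state is stabilized by the group generated by +XY, +ZZ; other independent generating sets are equally valid.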